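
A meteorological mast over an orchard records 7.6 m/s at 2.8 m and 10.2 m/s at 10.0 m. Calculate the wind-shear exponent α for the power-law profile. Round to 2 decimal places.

Power law: V₂/V₁ = (z₂/z₁)^α ⇒ α = ln(V₂/V₁) / ln(z₂/z₁)
α = ln(10.2/7.6) / ln(10.0/2.8) = ln(1.3421) / ln(3.5714)
  = 0.29424 / 1.27297 = 0.23114

α ≈ 0.23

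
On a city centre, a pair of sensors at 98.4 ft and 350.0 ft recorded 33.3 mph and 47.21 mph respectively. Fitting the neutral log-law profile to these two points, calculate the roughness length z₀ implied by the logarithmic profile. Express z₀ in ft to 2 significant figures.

Log law: V(z) ∝ ln(z/z₀). With r = V₁/V₂ = 33.3/47.21 = 0.70536,
r · ln(z₂/z₀) = ln(z₁/z₀) ⇒ ln z₀ = (ln z₁ − r·ln z₂)/(1 − r)
ln z₀ = (4.58904 − 0.70536×5.85793) / 0.29464 = 1.5514
z₀ = exp(1.5514) = 4.718 ft

z₀ ≈ 4.7 ft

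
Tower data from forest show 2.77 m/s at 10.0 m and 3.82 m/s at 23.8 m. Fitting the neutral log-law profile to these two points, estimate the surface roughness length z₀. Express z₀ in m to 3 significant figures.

z₀ ≈ 1.02 m

Log law: V(z) ∝ ln(z/z₀). With r = V₁/V₂ = 2.77/3.82 = 0.72513,
r · ln(z₂/z₀) = ln(z₁/z₀) ⇒ ln z₀ = (ln z₁ − r·ln z₂)/(1 − r)
ln z₀ = (2.30259 − 0.72513×3.16969) / 0.27487 = 0.0151
z₀ = exp(0.0151) = 1.015 m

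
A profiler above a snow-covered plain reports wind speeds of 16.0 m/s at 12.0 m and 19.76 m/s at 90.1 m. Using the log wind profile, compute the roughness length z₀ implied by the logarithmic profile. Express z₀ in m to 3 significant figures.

z₀ ≈ 0.00226 m

Log law: V(z) ∝ ln(z/z₀). With r = V₁/V₂ = 16.0/19.76 = 0.80972,
r · ln(z₂/z₀) = ln(z₁/z₀) ⇒ ln z₀ = (ln z₁ − r·ln z₂)/(1 − r)
ln z₀ = (2.48491 − 0.80972×4.50092) / 0.19028 = -6.0939
z₀ = exp(-6.0939) = 0.002257 m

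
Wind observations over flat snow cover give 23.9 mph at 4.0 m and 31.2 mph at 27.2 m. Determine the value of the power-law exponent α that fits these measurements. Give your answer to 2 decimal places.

α ≈ 0.14

Power law: V₂/V₁ = (z₂/z₁)^α ⇒ α = ln(V₂/V₁) / ln(z₂/z₁)
α = ln(31.2/23.9) / ln(27.2/4.0) = ln(1.3054) / ln(6.8000)
  = 0.26654 / 1.91692 = 0.13905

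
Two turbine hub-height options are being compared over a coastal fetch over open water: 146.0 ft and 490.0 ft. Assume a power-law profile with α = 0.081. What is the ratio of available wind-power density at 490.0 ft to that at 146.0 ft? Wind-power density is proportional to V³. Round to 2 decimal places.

1.34

Speed ratio: V_B/V_A = (z_B/z_A)^α = (490.0/146.0)^0.081 = (3.3562)^0.081 = 1.10305
Power-density ratio: P_B/P_A = (V_B/V_A)³ = (1.10305)³ = 1.34208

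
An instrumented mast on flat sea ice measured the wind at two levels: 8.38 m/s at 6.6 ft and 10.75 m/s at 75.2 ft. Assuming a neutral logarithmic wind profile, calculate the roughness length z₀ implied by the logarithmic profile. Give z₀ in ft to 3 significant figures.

Log law: V(z) ∝ ln(z/z₀). With r = V₁/V₂ = 8.38/10.75 = 0.77953,
r · ln(z₂/z₀) = ln(z₁/z₀) ⇒ ln z₀ = (ln z₁ − r·ln z₂)/(1 − r)
ln z₀ = (1.88707 − 0.77953×4.32015) / 0.22047 = -6.7160
z₀ = exp(-6.7160) = 0.001211 ft

z₀ ≈ 0.00121 ft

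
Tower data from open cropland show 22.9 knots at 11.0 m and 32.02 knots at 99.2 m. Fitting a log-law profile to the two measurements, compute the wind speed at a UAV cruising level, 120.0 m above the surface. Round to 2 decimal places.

32.81 knots

Log law: V ∝ ln(z/z₀). From the pair, with r = V₁/V₂ = 0.71518,
ln z₀ = (ln z₁ − r·ln z₂)/(1 − r) = (2.3979 − 0.71518×4.5971)/0.28482 = -3.1243 → z₀ = 0.04397 m
V₃ = V₁ · ln(z₃/z₀)/ln(z₁/z₀) = 22.9 × 7.9118/5.5222 = 32.8094 knots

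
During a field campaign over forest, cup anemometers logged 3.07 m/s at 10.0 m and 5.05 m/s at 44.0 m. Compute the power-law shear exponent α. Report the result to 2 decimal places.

Power law: V₂/V₁ = (z₂/z₁)^α ⇒ α = ln(V₂/V₁) / ln(z₂/z₁)
α = ln(5.05/3.07) / ln(44.0/10.0) = ln(1.6450) / ln(4.4000)
  = 0.49771 / 1.48160 = 0.33593

α ≈ 0.34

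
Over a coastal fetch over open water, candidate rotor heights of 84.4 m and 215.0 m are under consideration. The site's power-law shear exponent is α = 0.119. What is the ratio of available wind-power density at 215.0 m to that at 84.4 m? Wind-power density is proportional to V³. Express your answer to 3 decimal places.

1.396

Speed ratio: V_B/V_A = (z_B/z_A)^α = (215.0/84.4)^0.119 = (2.5474)^0.119 = 1.11770
Power-density ratio: P_B/P_A = (V_B/V_A)³ = (1.11770)³ = 1.39629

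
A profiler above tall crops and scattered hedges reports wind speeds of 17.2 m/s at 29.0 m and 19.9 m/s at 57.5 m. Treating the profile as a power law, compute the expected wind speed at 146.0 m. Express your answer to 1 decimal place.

First find α: α = ln(V₂/V₁)/ln(z₂/z₁) = ln(19.9/17.2)/ln(57.5/29.0) = 0.14581/0.68449 = 0.2130
Extrapolate from 57.5 m to 146.0 m: V₃ = 19.9 × (146.0/57.5)^0.2130 = 19.9 × 1.2196 = 24.2694 m/s

24.3 m/s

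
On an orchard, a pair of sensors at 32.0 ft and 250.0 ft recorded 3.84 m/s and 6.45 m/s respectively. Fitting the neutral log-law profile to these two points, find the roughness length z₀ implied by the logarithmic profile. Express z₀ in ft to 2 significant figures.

z₀ ≈ 1.6 ft

Log law: V(z) ∝ ln(z/z₀). With r = V₁/V₂ = 3.84/6.45 = 0.59535,
r · ln(z₂/z₀) = ln(z₁/z₀) ⇒ ln z₀ = (ln z₁ − r·ln z₂)/(1 − r)
ln z₀ = (3.46574 − 0.59535×5.52146) / 0.40465 = 0.4412
z₀ = exp(0.4412) = 1.555 ft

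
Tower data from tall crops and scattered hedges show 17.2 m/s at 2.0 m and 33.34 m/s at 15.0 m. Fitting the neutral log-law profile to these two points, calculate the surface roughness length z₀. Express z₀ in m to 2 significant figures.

z₀ ≈ 0.23 m

Log law: V(z) ∝ ln(z/z₀). With r = V₁/V₂ = 17.2/33.34 = 0.51590,
r · ln(z₂/z₀) = ln(z₁/z₀) ⇒ ln z₀ = (ln z₁ − r·ln z₂)/(1 − r)
ln z₀ = (0.69315 − 0.51590×2.70805) / 0.48410 = -1.4541
z₀ = exp(-1.4541) = 0.2336 m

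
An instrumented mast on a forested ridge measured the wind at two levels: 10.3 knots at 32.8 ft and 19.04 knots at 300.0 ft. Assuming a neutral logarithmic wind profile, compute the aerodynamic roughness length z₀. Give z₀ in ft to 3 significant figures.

Log law: V(z) ∝ ln(z/z₀). With r = V₁/V₂ = 10.3/19.04 = 0.54097,
r · ln(z₂/z₀) = ln(z₁/z₀) ⇒ ln z₀ = (ln z₁ − r·ln z₂)/(1 − r)
ln z₀ = (3.49043 − 0.54097×5.70378) / 0.45903 = 0.8820
z₀ = exp(0.8820) = 2.416 ft

z₀ ≈ 2.42 ft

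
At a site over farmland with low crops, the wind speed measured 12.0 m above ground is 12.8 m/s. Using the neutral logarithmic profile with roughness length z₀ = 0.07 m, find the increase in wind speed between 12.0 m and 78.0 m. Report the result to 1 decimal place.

Log law: V₂ = V₁ · ln(z₂/z₀)/ln(z₁/z₀) = 12.8 × 7.0160/5.1442 = 17.4575 m/s
ΔV = 17.4575 − 12.8 = 4.6575 m/s

4.7 m/s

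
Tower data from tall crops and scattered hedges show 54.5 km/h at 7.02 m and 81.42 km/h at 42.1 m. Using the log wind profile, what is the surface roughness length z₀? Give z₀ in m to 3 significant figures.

z₀ ≈ 0.187 m

Log law: V(z) ∝ ln(z/z₀). With r = V₁/V₂ = 54.5/81.42 = 0.66937,
r · ln(z₂/z₀) = ln(z₁/z₀) ⇒ ln z₀ = (ln z₁ − r·ln z₂)/(1 − r)
ln z₀ = (1.94876 − 0.66937×3.74005) / 0.33063 = -1.6777
z₀ = exp(-1.6777) = 0.1868 m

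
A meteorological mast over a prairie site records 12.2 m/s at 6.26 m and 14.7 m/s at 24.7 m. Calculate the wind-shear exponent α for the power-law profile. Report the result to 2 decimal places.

α ≈ 0.14

Power law: V₂/V₁ = (z₂/z₁)^α ⇒ α = ln(V₂/V₁) / ln(z₂/z₁)
α = ln(14.7/12.2) / ln(24.7/6.26) = ln(1.2049) / ln(3.9457)
  = 0.18641 / 1.37262 = 0.13581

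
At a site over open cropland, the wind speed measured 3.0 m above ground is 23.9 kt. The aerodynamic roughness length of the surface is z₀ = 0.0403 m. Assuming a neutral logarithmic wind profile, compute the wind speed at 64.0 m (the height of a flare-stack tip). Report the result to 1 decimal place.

Log law: V(z) ∝ ln(z/z₀), so V₂/V₁ = ln(z₂/z₀) / ln(z₁/z₀).
ln(64.0/0.0403) = 7.3703, ln(3.0/0.0403) = 4.3100
V₂ = 23.9 × 7.3703/4.3100 = 23.9 × 1.7100 = 40.8699 kt

40.9 kt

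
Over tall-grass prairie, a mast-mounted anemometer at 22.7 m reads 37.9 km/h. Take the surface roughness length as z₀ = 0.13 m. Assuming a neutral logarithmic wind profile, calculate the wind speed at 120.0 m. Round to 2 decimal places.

50.12 km/h

Log law: V(z) ∝ ln(z/z₀), so V₂/V₁ = ln(z₂/z₀) / ln(z₁/z₀).
ln(120.0/0.13) = 6.8277, ln(22.7/0.13) = 5.1626
V₂ = 37.9 × 6.8277/5.1626 = 37.9 × 1.3225 = 50.1242 km/h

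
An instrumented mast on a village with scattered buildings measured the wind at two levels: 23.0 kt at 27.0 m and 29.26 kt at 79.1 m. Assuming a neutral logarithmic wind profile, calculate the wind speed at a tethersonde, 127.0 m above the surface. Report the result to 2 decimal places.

32.02 kt

Log law: V ∝ ln(z/z₀). From the pair, with r = V₁/V₂ = 0.78606,
ln z₀ = (ln z₁ − r·ln z₂)/(1 − r) = (3.2958 − 0.78606×4.3707)/0.21394 = -0.6534 → z₀ = 0.5203 m
V₃ = V₁ · ln(z₃/z₀)/ln(z₁/z₀) = 23.0 × 5.4976/3.9492 = 32.0175 kt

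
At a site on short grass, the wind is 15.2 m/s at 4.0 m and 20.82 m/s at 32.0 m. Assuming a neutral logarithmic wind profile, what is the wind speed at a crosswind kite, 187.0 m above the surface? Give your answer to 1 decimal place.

Log law: V ∝ ln(z/z₀). From the pair, with r = V₁/V₂ = 0.73007,
ln z₀ = (ln z₁ − r·ln z₂)/(1 − r) = (1.3863 − 0.73007×3.4657)/0.26993 = -4.2378 → z₀ = 0.01444 m
V₃ = V₁ · ln(z₃/z₀)/ln(z₁/z₀) = 15.2 × 9.4689/5.6241 = 25.5912 m/s

25.6 m/s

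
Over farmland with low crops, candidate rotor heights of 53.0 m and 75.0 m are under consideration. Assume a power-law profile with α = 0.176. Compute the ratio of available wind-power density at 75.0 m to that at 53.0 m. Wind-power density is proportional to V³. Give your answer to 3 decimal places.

Speed ratio: V_B/V_A = (z_B/z_A)^α = (75.0/53.0)^0.176 = (1.4151)^0.176 = 1.06301
Power-density ratio: P_B/P_A = (V_B/V_A)³ = (1.06301)³ = 1.20120

1.201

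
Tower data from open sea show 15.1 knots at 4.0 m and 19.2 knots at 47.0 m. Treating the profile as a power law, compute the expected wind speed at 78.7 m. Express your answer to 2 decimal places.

First find α: α = ln(V₂/V₁)/ln(z₂/z₁) = ln(19.2/15.1)/ln(47.0/4.0) = 0.24022/2.46385 = 0.0975
Extrapolate from 47.0 m to 78.7 m: V₃ = 19.2 × (78.7/47.0)^0.0975 = 19.2 × 1.0515 = 20.1896 knots

20.19 knots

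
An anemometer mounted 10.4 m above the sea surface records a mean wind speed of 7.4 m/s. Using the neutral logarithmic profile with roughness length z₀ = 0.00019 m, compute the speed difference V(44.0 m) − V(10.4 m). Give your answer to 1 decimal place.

Log law: V₂ = V₁ · ln(z₂/z₀)/ln(z₁/z₀) = 7.4 × 12.3527/10.9103 = 8.3783 m/s
ΔV = 8.3783 − 7.4 = 0.9783 m/s

1.0 m/s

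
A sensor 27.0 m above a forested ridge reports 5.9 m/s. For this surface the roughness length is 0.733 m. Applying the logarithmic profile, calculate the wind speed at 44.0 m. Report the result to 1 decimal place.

6.7 m/s

Log law: V(z) ∝ ln(z/z₀), so V₂/V₁ = ln(z₂/z₀) / ln(z₁/z₀).
ln(44.0/0.733) = 4.0948, ln(27.0/0.733) = 3.6064
V₂ = 5.9 × 4.0948/3.6064 = 5.9 × 1.1354 = 6.6989 m/s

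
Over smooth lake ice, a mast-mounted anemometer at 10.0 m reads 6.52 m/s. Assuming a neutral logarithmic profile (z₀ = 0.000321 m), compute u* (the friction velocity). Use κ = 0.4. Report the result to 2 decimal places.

Log law: V(z) = (u*/κ) · ln(z/z₀) ⇒ u* = κ · V / ln(z/z₀)
u* = 0.4 × 6.52 / ln(10.0/0.000321) = 0.4 × 6.52 / 10.3467
   = 2.6080 / 10.3467 = 0.2521 m/s

u* ≈ 0.25 m/s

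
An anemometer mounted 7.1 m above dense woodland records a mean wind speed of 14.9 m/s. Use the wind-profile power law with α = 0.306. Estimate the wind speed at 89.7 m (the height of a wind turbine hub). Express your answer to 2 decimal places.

Power-law profile: V₂ = V₁ · (z₂/z₁)^α
V₂ = 14.9 × (89.7/7.1)^0.306 = 14.9 × (12.6338)^0.306
    = 14.9 × 2.1730 = 32.3784 m/s

32.38 m/s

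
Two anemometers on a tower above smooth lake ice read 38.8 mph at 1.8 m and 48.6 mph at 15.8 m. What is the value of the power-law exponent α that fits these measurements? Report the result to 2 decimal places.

Power law: V₂/V₁ = (z₂/z₁)^α ⇒ α = ln(V₂/V₁) / ln(z₂/z₁)
α = ln(48.6/38.8) / ln(15.8/1.8) = ln(1.2526) / ln(8.7778)
  = 0.22520 / 2.17222 = 0.10367

α ≈ 0.10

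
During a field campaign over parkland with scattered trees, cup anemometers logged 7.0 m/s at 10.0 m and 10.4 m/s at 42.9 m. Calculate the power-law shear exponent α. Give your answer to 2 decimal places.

Power law: V₂/V₁ = (z₂/z₁)^α ⇒ α = ln(V₂/V₁) / ln(z₂/z₁)
α = ln(10.4/7.0) / ln(42.9/10.0) = ln(1.4857) / ln(4.2900)
  = 0.39590 / 1.45629 = 0.27185

α ≈ 0.27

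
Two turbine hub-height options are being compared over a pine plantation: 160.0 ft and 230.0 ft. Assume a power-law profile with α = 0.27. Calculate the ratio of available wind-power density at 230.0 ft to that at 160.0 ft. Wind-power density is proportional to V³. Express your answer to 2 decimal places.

1.34

Speed ratio: V_B/V_A = (z_B/z_A)^α = (230.0/160.0)^0.27 = (1.4375)^0.27 = 1.10295
Power-density ratio: P_B/P_A = (V_B/V_A)³ = (1.10295)³ = 1.34172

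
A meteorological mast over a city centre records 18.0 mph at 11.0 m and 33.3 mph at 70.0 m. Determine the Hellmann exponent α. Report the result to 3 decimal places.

α ≈ 0.332

Power law: V₂/V₁ = (z₂/z₁)^α ⇒ α = ln(V₂/V₁) / ln(z₂/z₁)
α = ln(33.3/18.0) / ln(70.0/11.0) = ln(1.8500) / ln(6.3636)
  = 0.61519 / 1.85060 = 0.33242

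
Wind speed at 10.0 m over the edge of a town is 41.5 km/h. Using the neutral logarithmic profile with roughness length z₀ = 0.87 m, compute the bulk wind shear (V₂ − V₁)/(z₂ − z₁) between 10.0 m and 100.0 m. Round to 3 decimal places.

0.435 km/h/m

Log law: V₂ = V₁ · ln(z₂/z₀)/ln(z₁/z₀) = 41.5 × 4.7444/2.4418 = 80.6332 km/h
ΔV/Δz = (80.6332 − 41.5)/(100.0 − 10.0) = 39.1332/90.0000 = 0.43481 km/h/m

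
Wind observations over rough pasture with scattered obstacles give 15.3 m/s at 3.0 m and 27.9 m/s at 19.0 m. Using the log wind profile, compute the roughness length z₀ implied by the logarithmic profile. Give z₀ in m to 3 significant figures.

Log law: V(z) ∝ ln(z/z₀). With r = V₁/V₂ = 15.3/27.9 = 0.54839,
r · ln(z₂/z₀) = ln(z₁/z₀) ⇒ ln z₀ = (ln z₁ − r·ln z₂)/(1 − r)
ln z₀ = (1.09861 − 0.54839×2.94444) / 0.45161 = -1.1427
z₀ = exp(-1.1427) = 0.3189 m

z₀ ≈ 0.319 m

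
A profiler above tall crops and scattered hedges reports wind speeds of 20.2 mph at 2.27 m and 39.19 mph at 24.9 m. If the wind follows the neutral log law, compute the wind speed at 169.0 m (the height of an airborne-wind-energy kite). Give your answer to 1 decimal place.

54.4 mph

Log law: V ∝ ln(z/z₀). From the pair, with r = V₁/V₂ = 0.51544,
ln z₀ = (ln z₁ − r·ln z₂)/(1 − r) = (0.8198 − 0.51544×3.2149)/0.48456 = -1.7279 → z₀ = 0.1777 m
V₃ = V₁ · ln(z₃/z₀)/ln(z₁/z₀) = 20.2 × 6.8578/2.5477 = 54.3738 mph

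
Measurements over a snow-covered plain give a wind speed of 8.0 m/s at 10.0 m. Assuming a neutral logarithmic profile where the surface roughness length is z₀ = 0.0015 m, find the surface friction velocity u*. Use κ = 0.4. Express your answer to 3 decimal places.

u* ≈ 0.363 m/s

Log law: V(z) = (u*/κ) · ln(z/z₀) ⇒ u* = κ · V / ln(z/z₀)
u* = 0.4 × 8.0 / ln(10.0/0.0015) = 0.4 × 8.0 / 8.8049
   = 3.2000 / 8.8049 = 0.3634 m/s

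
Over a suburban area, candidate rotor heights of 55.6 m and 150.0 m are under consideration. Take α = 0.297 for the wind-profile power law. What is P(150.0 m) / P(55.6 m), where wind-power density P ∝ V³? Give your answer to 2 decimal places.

2.42

Speed ratio: V_B/V_A = (z_B/z_A)^α = (150.0/55.6)^0.297 = (2.6978)^0.297 = 1.34280
Power-density ratio: P_B/P_A = (V_B/V_A)³ = (1.34280)³ = 2.42123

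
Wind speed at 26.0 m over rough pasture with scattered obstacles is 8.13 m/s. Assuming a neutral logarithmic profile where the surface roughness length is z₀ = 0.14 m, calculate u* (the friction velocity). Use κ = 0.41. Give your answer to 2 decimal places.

Log law: V(z) = (u*/κ) · ln(z/z₀) ⇒ u* = κ · V / ln(z/z₀)
u* = 0.41 × 8.13 / ln(26.0/0.14) = 0.41 × 8.13 / 5.2242
   = 3.3333 / 5.2242 = 0.6380 m/s

u* ≈ 0.64 m/s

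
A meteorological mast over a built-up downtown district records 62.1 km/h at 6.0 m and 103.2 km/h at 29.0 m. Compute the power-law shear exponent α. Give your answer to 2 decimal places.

Power law: V₂/V₁ = (z₂/z₁)^α ⇒ α = ln(V₂/V₁) / ln(z₂/z₁)
α = ln(103.2/62.1) / ln(29.0/6.0) = ln(1.6618) / ln(4.8333)
  = 0.50792 / 1.57554 = 0.32238

α ≈ 0.32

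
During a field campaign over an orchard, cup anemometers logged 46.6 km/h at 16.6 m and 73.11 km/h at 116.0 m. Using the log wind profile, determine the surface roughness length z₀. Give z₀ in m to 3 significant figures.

z₀ ≈ 0.544 m

Log law: V(z) ∝ ln(z/z₀). With r = V₁/V₂ = 46.6/73.11 = 0.63740,
r · ln(z₂/z₀) = ln(z₁/z₀) ⇒ ln z₀ = (ln z₁ − r·ln z₂)/(1 − r)
ln z₀ = (2.80940 − 0.63740×4.75359) / 0.36260 = -0.6081
z₀ = exp(-0.6081) = 0.5444 m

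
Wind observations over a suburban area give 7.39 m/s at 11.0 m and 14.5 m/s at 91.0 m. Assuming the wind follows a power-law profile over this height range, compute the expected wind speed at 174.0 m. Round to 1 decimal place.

First find α: α = ln(V₂/V₁)/ln(z₂/z₁) = ln(14.5/7.39)/ln(91.0/11.0) = 0.67402/2.11296 = 0.3190
Extrapolate from 91.0 m to 174.0 m: V₃ = 14.5 × (174.0/91.0)^0.3190 = 14.5 × 1.2297 = 17.8306 m/s

17.8 m/s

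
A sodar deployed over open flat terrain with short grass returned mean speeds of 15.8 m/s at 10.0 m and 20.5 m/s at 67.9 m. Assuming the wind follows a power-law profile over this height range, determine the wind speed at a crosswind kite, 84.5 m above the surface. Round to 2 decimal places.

21.12 m/s

First find α: α = ln(V₂/V₁)/ln(z₂/z₁) = ln(20.5/15.8)/ln(67.9/10.0) = 0.26041/1.91545 = 0.1360
Extrapolate from 67.9 m to 84.5 m: V₃ = 20.5 × (84.5/67.9)^0.1360 = 20.5 × 1.0302 = 21.1187 m/s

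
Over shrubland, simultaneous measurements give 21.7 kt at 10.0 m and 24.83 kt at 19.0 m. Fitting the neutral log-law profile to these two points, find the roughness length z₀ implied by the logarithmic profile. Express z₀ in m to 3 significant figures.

Log law: V(z) ∝ ln(z/z₀). With r = V₁/V₂ = 21.7/24.83 = 0.87394,
r · ln(z₂/z₀) = ln(z₁/z₀) ⇒ ln z₀ = (ln z₁ − r·ln z₂)/(1 − r)
ln z₀ = (2.30259 − 0.87394×2.94444) / 0.12606 = -2.1473
z₀ = exp(-2.1473) = 0.1168 m

z₀ ≈ 0.117 m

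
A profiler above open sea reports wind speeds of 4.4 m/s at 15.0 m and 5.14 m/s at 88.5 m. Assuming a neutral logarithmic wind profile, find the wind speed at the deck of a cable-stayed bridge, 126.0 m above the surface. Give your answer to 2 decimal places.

5.29 m/s

Log law: V ∝ ln(z/z₀). From the pair, with r = V₁/V₂ = 0.85603,
ln z₀ = (ln z₁ − r·ln z₂)/(1 − r) = (2.7081 − 0.85603×4.4830)/0.14397 = -7.8457 → z₀ = 0.0003914 m
V₃ = V₁ · ln(z₃/z₀)/ln(z₁/z₀) = 4.4 × 12.6820/10.5538 = 5.2873 m/s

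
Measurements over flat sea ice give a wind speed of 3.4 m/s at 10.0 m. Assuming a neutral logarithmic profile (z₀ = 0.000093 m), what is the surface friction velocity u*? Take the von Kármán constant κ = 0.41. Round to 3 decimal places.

Log law: V(z) = (u*/κ) · ln(z/z₀) ⇒ u* = κ · V / ln(z/z₀)
u* = 0.41 × 3.4 / ln(10.0/0.000093) = 0.41 × 3.4 / 11.5855
   = 1.3940 / 11.5855 = 0.1203 m/s

u* ≈ 0.120 m/s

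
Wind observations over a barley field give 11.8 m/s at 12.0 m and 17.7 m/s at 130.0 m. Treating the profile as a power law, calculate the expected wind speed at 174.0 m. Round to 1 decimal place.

First find α: α = ln(V₂/V₁)/ln(z₂/z₁) = ln(17.7/11.8)/ln(130.0/12.0) = 0.40547/2.38263 = 0.1702
Extrapolate from 130.0 m to 174.0 m: V₃ = 17.7 × (174.0/130.0)^0.1702 = 17.7 × 1.0509 = 18.6002 m/s

18.6 m/s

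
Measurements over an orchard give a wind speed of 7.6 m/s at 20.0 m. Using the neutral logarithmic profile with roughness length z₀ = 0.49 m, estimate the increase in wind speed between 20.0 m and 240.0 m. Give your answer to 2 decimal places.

5.09 m/s

Log law: V₂ = V₁ · ln(z₂/z₀)/ln(z₁/z₀) = 7.6 × 6.1940/3.7091 = 12.6916 m/s
ΔV = 12.6916 − 7.6 = 5.0916 m/s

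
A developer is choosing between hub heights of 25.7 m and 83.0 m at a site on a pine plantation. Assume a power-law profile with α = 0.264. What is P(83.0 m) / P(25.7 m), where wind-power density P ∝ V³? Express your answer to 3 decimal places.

Speed ratio: V_B/V_A = (z_B/z_A)^α = (83.0/25.7)^0.264 = (3.2296)^0.264 = 1.36274
Power-density ratio: P_B/P_A = (V_B/V_A)³ = (1.36274)³ = 2.53071

2.531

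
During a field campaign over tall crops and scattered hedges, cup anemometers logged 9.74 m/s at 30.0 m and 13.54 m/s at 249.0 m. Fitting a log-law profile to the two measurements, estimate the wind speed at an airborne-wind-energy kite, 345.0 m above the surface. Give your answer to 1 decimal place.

Log law: V ∝ ln(z/z₀). From the pair, with r = V₁/V₂ = 0.71935,
ln z₀ = (ln z₁ − r·ln z₂)/(1 − r) = (3.4012 − 0.71935×5.5175)/0.28065 = -2.0231 → z₀ = 0.1322 m
V₃ = V₁ · ln(z₃/z₀)/ln(z₁/z₀) = 9.74 × 7.8666/5.4243 = 14.1255 m/s

14.1 m/s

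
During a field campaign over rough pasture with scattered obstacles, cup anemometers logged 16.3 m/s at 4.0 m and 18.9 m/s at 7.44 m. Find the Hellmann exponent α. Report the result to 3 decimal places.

α ≈ 0.238

Power law: V₂/V₁ = (z₂/z₁)^α ⇒ α = ln(V₂/V₁) / ln(z₂/z₁)
α = ln(18.9/16.3) / ln(7.44/4.0) = ln(1.1595) / ln(1.8600)
  = 0.14800 / 0.62058 = 0.23848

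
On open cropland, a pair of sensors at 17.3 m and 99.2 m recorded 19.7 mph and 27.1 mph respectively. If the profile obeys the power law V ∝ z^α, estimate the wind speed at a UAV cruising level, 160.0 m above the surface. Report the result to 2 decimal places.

29.57 mph

First find α: α = ln(V₂/V₁)/ln(z₂/z₁) = ln(27.1/19.7)/ln(99.2/17.3) = 0.31892/1.74643 = 0.1826
Extrapolate from 99.2 m to 160.0 m: V₃ = 27.1 × (160.0/99.2)^0.1826 = 27.1 × 1.0912 = 29.5720 mph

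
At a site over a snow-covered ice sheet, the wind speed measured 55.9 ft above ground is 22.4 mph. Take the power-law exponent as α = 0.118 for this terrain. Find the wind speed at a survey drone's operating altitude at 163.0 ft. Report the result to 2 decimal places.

25.42 mph

Power-law profile: V₂ = V₁ · (z₂/z₁)^α
V₂ = 22.4 × (163.0/55.9)^0.118 = 22.4 × (2.9159)^0.118
    = 22.4 × 1.1346 = 25.4151 mph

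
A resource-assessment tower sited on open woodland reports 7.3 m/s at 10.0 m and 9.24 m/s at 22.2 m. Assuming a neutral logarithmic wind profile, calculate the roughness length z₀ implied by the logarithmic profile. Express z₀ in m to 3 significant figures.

Log law: V(z) ∝ ln(z/z₀). With r = V₁/V₂ = 7.3/9.24 = 0.79004,
r · ln(z₂/z₀) = ln(z₁/z₀) ⇒ ln z₀ = (ln z₁ − r·ln z₂)/(1 − r)
ln z₀ = (2.30259 − 0.79004×3.10009) / 0.20996 = -0.6983
z₀ = exp(-0.6983) = 0.4974 m

z₀ ≈ 0.497 m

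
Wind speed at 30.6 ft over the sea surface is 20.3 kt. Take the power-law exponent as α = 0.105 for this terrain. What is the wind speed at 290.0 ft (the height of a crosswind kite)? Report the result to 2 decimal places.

Power-law profile: V₂ = V₁ · (z₂/z₁)^α
V₂ = 20.3 × (290.0/30.6)^0.105 = 20.3 × (9.4771)^0.105
    = 20.3 × 1.2663 = 25.7067 kt

25.71 kt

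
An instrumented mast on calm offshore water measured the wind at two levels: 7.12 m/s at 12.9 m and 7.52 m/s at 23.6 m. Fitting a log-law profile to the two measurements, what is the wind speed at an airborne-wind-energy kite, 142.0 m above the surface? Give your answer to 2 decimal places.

8.71 m/s

Log law: V ∝ ln(z/z₀). From the pair, with r = V₁/V₂ = 0.94681,
ln z₀ = (ln z₁ − r·ln z₂)/(1 − r) = (2.5572 − 0.94681×3.1612)/0.05319 = -8.1943 → z₀ = 0.0002762 m
V₃ = V₁ · ln(z₃/z₀)/ln(z₁/z₀) = 7.12 × 13.1501/10.7515 = 8.7084 m/s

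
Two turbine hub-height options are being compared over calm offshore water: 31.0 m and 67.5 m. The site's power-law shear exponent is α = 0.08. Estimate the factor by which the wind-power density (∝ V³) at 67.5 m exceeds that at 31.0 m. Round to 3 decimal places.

1.205

Speed ratio: V_B/V_A = (z_B/z_A)^α = (67.5/31.0)^0.08 = (2.1774)^0.08 = 1.06423
Power-density ratio: P_B/P_A = (V_B/V_A)³ = (1.06423)³ = 1.20533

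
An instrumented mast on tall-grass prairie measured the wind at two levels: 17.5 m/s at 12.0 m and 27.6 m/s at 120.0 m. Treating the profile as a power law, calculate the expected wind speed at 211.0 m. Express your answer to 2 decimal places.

First find α: α = ln(V₂/V₁)/ln(z₂/z₁) = ln(27.6/17.5)/ln(120.0/12.0) = 0.45561/2.30259 = 0.1979
Extrapolate from 120.0 m to 211.0 m: V₃ = 27.6 × (211.0/120.0)^0.1979 = 27.6 × 1.1181 = 30.8608 m/s

30.86 m/s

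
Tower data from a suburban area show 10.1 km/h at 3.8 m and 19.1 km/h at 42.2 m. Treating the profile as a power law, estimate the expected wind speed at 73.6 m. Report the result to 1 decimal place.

First find α: α = ln(V₂/V₁)/ln(z₂/z₁) = ln(19.1/10.1)/ln(42.2/3.8) = 0.63715/2.40742 = 0.2647
Extrapolate from 42.2 m to 73.6 m: V₃ = 19.1 × (73.6/42.2)^0.2647 = 19.1 × 1.1586 = 22.1292 km/h

22.1 km/h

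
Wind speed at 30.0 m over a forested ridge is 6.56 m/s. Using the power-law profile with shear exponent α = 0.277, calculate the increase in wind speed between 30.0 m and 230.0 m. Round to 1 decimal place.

5.0 m/s

Power law: V₂ = V₁ · (z₂/z₁)^α = 6.56 × (7.6667)^0.277 = 11.5329 m/s
ΔV = 11.5329 − 6.56 = 4.9729 m/s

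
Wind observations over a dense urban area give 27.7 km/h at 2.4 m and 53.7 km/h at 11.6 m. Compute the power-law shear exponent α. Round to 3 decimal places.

Power law: V₂/V₁ = (z₂/z₁)^α ⇒ α = ln(V₂/V₁) / ln(z₂/z₁)
α = ln(53.7/27.7) / ln(11.6/2.4) = ln(1.9386) / ln(4.8333)
  = 0.66198 / 1.57554 = 0.42016

α ≈ 0.420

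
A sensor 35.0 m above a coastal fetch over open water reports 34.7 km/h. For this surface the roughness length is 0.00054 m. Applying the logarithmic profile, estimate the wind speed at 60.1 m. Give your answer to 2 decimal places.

Log law: V(z) ∝ ln(z/z₀), so V₂/V₁ = ln(z₂/z₀) / ln(z₁/z₀).
ln(60.1/0.00054) = 11.6200, ln(35.0/0.00054) = 11.0793
V₂ = 34.7 × 11.6200/11.0793 = 34.7 × 1.0488 = 36.3933 km/h

36.39 km/h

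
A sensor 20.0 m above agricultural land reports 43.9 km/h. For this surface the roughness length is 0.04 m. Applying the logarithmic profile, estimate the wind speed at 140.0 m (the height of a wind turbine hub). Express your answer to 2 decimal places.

57.65 km/h

Log law: V(z) ∝ ln(z/z₀), so V₂/V₁ = ln(z₂/z₀) / ln(z₁/z₀).
ln(140.0/0.04) = 8.1605, ln(20.0/0.04) = 6.2146
V₂ = 43.9 × 8.1605/6.2146 = 43.9 × 1.3131 = 57.6459 km/h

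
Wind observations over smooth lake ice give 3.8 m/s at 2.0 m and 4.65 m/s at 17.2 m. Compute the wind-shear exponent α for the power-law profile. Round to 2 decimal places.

Power law: V₂/V₁ = (z₂/z₁)^α ⇒ α = ln(V₂/V₁) / ln(z₂/z₁)
α = ln(4.65/3.8) / ln(17.2/2.0) = ln(1.2237) / ln(8.6000)
  = 0.20187 / 2.15176 = 0.09381

α ≈ 0.09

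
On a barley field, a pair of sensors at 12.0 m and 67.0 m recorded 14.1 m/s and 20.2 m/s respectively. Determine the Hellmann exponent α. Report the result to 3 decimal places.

Power law: V₂/V₁ = (z₂/z₁)^α ⇒ α = ln(V₂/V₁) / ln(z₂/z₁)
α = ln(20.2/14.1) / ln(67.0/12.0) = ln(1.4326) / ln(5.5833)
  = 0.35951 / 1.71979 = 0.20904

α ≈ 0.209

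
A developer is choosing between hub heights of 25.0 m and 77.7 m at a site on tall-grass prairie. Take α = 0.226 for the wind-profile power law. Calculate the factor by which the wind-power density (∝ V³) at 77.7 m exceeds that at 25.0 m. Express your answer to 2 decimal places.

Speed ratio: V_B/V_A = (z_B/z_A)^α = (77.7/25.0)^0.226 = (3.1080)^0.226 = 1.29211
Power-density ratio: P_B/P_A = (V_B/V_A)³ = (1.29211)³ = 2.15726

2.16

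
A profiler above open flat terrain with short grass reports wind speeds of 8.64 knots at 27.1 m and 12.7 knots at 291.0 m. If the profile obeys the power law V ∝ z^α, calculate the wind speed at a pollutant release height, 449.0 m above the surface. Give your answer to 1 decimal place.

13.6 knots

First find α: α = ln(V₂/V₁)/ln(z₂/z₁) = ln(12.7/8.64)/ln(291.0/27.1) = 0.38520/2.37379 = 0.1623
Extrapolate from 291.0 m to 449.0 m: V₃ = 12.7 × (449.0/291.0)^0.1623 = 12.7 × 1.0729 = 13.6260 knots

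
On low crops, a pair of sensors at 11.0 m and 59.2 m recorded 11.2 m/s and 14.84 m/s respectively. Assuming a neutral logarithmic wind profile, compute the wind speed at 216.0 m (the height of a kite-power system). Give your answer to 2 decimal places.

Log law: V ∝ ln(z/z₀). From the pair, with r = V₁/V₂ = 0.75472,
ln z₀ = (ln z₁ − r·ln z₂)/(1 − r) = (2.3979 − 0.75472×4.0809)/0.24528 = -2.7806 → z₀ = 0.06200 m
V₃ = V₁ · ln(z₃/z₀)/ln(z₁/z₀) = 11.2 × 8.1559/5.1785 = 17.6394 m/s

17.64 m/s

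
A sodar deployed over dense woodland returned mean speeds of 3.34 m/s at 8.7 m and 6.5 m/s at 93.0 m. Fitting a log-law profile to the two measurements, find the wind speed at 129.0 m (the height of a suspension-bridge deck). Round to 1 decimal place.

6.9 m/s

Log law: V ∝ ln(z/z₀). From the pair, with r = V₁/V₂ = 0.51385,
ln z₀ = (ln z₁ − r·ln z₂)/(1 − r) = (2.1633 − 0.51385×4.5326)/0.48615 = -0.3409 → z₀ = 0.7111 m
V₃ = V₁ · ln(z₃/z₀)/ln(z₁/z₀) = 3.34 × 5.2007/2.5042 = 6.9364 m/s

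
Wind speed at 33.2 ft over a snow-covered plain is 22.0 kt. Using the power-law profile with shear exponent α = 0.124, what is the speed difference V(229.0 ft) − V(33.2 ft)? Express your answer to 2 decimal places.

Power law: V₂ = V₁ · (z₂/z₁)^α = 22.0 × (6.8976)^0.124 = 27.9525 kt
ΔV = 27.9525 − 22.0 = 5.9525 kt

5.95 kt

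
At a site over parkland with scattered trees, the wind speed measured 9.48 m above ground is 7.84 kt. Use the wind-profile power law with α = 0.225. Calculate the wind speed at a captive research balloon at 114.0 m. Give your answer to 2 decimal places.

Power-law profile: V₂ = V₁ · (z₂/z₁)^α
V₂ = 7.84 × (114.0/9.48)^0.225 = 7.84 × (12.0253)^0.225
    = 7.84 × 1.7499 = 13.7195 kt

13.72 kt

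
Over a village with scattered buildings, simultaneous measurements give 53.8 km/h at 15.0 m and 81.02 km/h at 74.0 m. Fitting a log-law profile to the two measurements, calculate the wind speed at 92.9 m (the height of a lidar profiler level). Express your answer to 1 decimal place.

84.9 km/h

Log law: V ∝ ln(z/z₀). From the pair, with r = V₁/V₂ = 0.66403,
ln z₀ = (ln z₁ − r·ln z₂)/(1 − r) = (2.7081 − 0.66403×4.3041)/0.33597 = -0.4465 → z₀ = 0.6399 m
V₃ = V₁ · ln(z₃/z₀)/ln(z₁/z₀) = 53.8 × 4.9780/3.1545 = 84.8993 km/h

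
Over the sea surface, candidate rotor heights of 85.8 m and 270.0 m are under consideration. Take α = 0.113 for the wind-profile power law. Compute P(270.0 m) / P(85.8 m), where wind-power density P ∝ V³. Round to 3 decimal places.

Speed ratio: V_B/V_A = (z_B/z_A)^α = (270.0/85.8)^0.113 = (3.1469)^0.113 = 1.13831
Power-density ratio: P_B/P_A = (V_B/V_A)³ = (1.13831)³ = 1.47496

1.475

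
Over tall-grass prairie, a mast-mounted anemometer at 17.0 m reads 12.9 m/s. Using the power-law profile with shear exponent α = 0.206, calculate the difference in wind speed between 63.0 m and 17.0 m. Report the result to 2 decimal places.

4.00 m/s

Power law: V₂ = V₁ · (z₂/z₁)^α = 12.9 × (3.7059)^0.206 = 16.8959 m/s
ΔV = 16.8959 − 12.9 = 3.9959 m/s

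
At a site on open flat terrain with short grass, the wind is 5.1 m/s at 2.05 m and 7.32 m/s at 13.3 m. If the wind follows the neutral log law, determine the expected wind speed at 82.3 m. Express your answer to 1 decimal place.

Log law: V ∝ ln(z/z₀). From the pair, with r = V₁/V₂ = 0.69672,
ln z₀ = (ln z₁ − r·ln z₂)/(1 − r) = (0.7178 − 0.69672×2.5878)/0.30328 = -3.5779 → z₀ = 0.02793 m
V₃ = V₁ · ln(z₃/z₀)/ln(z₁/z₀) = 5.1 × 7.9883/4.2958 = 9.4838 m/s

9.5 m/s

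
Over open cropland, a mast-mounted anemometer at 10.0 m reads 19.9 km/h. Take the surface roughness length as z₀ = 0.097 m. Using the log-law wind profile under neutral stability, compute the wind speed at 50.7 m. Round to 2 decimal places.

Log law: V(z) ∝ ln(z/z₀), so V₂/V₁ = ln(z₂/z₀) / ln(z₁/z₀).
ln(50.7/0.097) = 6.2590, ln(10.0/0.097) = 4.6356
V₂ = 19.9 × 6.2590/4.6356 = 19.9 × 1.3502 = 26.8687 km/h

26.87 km/h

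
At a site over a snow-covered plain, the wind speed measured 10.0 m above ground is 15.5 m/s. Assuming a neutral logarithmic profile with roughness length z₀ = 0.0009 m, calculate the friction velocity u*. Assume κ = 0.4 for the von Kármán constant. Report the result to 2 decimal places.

u* ≈ 0.67 m/s

Log law: V(z) = (u*/κ) · ln(z/z₀) ⇒ u* = κ · V / ln(z/z₀)
u* = 0.4 × 15.5 / ln(10.0/0.0009) = 0.4 × 15.5 / 9.3157
   = 6.2000 / 9.3157 = 0.6655 m/s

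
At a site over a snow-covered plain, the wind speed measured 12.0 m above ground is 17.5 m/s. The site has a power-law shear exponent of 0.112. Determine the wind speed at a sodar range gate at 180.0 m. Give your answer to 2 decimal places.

Power-law profile: V₂ = V₁ · (z₂/z₁)^α
V₂ = 17.5 × (180.0/12.0)^0.112 = 17.5 × (15.0000)^0.112
    = 17.5 × 1.3543 = 23.7007 m/s

23.70 m/s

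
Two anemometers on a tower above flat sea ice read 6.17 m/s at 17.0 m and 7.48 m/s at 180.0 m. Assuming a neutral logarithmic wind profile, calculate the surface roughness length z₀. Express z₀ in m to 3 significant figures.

Log law: V(z) ∝ ln(z/z₀). With r = V₁/V₂ = 6.17/7.48 = 0.82487,
r · ln(z₂/z₀) = ln(z₁/z₀) ⇒ ln z₀ = (ln z₁ − r·ln z₂)/(1 − r)
ln z₀ = (2.83321 − 0.82487×5.19296) / 0.17513 = -8.2810
z₀ = exp(-8.2810) = 0.0002533 m

z₀ ≈ 0.000253 m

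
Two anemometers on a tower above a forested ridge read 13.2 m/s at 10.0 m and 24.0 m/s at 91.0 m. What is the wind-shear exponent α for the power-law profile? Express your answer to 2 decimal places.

Power law: V₂/V₁ = (z₂/z₁)^α ⇒ α = ln(V₂/V₁) / ln(z₂/z₁)
α = ln(24.0/13.2) / ln(91.0/10.0) = ln(1.8182) / ln(9.1000)
  = 0.59784 / 2.20827 = 0.27073

α ≈ 0.27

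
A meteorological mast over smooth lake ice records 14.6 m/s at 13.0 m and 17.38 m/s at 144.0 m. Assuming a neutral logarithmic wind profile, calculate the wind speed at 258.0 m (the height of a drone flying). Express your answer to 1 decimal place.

18.1 m/s

Log law: V ∝ ln(z/z₀). From the pair, with r = V₁/V₂ = 0.84005,
ln z₀ = (ln z₁ − r·ln z₂)/(1 − r) = (2.5649 − 0.84005×4.9698)/0.15995 = -10.0649 → z₀ = 0.00004255 m
V₃ = V₁ · ln(z₃/z₀)/ln(z₁/z₀) = 14.6 × 15.6179/12.6299 = 18.0541 m/s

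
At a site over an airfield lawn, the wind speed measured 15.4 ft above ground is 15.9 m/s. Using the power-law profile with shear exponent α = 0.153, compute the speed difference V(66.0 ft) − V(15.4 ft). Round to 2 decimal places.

3.97 m/s

Power law: V₂ = V₁ · (z₂/z₁)^α = 15.9 × (4.2857)^0.153 = 19.8654 m/s
ΔV = 19.8654 − 15.9 = 3.9654 m/s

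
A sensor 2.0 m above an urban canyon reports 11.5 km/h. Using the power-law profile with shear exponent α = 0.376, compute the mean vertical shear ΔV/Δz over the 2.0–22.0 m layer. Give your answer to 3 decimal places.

Power law: V₂ = V₁ · (z₂/z₁)^α = 11.5 × (11.0000)^0.376 = 28.3310 km/h
ΔV/Δz = (28.3310 − 11.5)/(22.0 − 2.0) = 16.8310/20.0000 = 0.84155 km/h/m

0.842 km/h/m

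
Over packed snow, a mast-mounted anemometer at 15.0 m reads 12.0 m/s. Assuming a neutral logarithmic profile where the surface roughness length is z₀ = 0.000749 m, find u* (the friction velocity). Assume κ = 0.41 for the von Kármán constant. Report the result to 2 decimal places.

u* ≈ 0.50 m/s

Log law: V(z) = (u*/κ) · ln(z/z₀) ⇒ u* = κ · V / ln(z/z₀)
u* = 0.41 × 12.0 / ln(15.0/0.000749) = 0.41 × 12.0 / 9.9048
   = 4.9200 / 9.9048 = 0.4967 m/s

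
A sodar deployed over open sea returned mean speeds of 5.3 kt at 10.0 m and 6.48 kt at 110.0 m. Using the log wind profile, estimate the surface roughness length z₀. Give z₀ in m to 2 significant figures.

z₀ ≈ 0.00021 m

Log law: V(z) ∝ ln(z/z₀). With r = V₁/V₂ = 5.3/6.48 = 0.81790,
r · ln(z₂/z₀) = ln(z₁/z₀) ⇒ ln z₀ = (ln z₁ − r·ln z₂)/(1 − r)
ln z₀ = (2.30259 − 0.81790×4.70048) / 0.18210 = -8.4676
z₀ = exp(-8.4676) = 0.0002102 m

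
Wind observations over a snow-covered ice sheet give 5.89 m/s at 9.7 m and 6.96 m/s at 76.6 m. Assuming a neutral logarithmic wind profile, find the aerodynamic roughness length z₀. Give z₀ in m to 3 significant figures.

Log law: V(z) ∝ ln(z/z₀). With r = V₁/V₂ = 5.89/6.96 = 0.84626,
r · ln(z₂/z₀) = ln(z₁/z₀) ⇒ ln z₀ = (ln z₁ − r·ln z₂)/(1 − r)
ln z₀ = (2.27213 − 0.84626×4.33860) / 0.15374 = -9.1031
z₀ = exp(-9.1031) = 0.0001113 m

z₀ ≈ 0.000111 m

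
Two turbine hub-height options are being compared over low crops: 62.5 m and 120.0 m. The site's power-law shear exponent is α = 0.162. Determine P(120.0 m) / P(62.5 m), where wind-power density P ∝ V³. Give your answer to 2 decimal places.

Speed ratio: V_B/V_A = (z_B/z_A)^α = (120.0/62.5)^0.162 = (1.9200)^0.162 = 1.11146
Power-density ratio: P_B/P_A = (V_B/V_A)³ = (1.11146)³ = 1.37304

1.37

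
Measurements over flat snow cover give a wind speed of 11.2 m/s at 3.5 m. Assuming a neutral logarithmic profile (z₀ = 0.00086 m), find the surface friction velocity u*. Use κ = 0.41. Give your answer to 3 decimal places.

u* ≈ 0.552 m/s

Log law: V(z) = (u*/κ) · ln(z/z₀) ⇒ u* = κ · V / ln(z/z₀)
u* = 0.41 × 11.2 / ln(3.5/0.00086) = 0.41 × 11.2 / 8.3113
   = 4.5920 / 8.3113 = 0.5525 m/s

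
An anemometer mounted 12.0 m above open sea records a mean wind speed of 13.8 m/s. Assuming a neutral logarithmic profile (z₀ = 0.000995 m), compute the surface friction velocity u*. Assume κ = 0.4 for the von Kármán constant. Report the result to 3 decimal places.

Log law: V(z) = (u*/κ) · ln(z/z₀) ⇒ u* = κ · V / ln(z/z₀)
u* = 0.4 × 13.8 / ln(12.0/0.000995) = 0.4 × 13.8 / 9.3977
   = 5.5200 / 9.3977 = 0.5874 m/s

u* ≈ 0.587 m/s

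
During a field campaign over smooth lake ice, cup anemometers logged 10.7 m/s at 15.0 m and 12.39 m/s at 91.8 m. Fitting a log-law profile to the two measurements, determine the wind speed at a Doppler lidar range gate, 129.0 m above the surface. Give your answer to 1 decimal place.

12.7 m/s

Log law: V ∝ ln(z/z₀). From the pair, with r = V₁/V₂ = 0.86360,
ln z₀ = (ln z₁ − r·ln z₂)/(1 − r) = (2.7081 − 0.86360×4.5196)/0.13640 = -8.7616 → z₀ = 0.0001566 m
V₃ = V₁ · ln(z₃/z₀)/ln(z₁/z₀) = 10.7 × 13.6214/11.4697 = 12.7074 m/s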